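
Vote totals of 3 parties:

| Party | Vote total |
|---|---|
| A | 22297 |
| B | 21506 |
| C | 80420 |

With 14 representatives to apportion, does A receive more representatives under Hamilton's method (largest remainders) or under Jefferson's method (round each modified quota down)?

Hamilton

Hamilton: A 3, B 2, C 9.
Jefferson: A 2, B 2, C 10.
A gets 3 under Hamilton and 2 under Jefferson.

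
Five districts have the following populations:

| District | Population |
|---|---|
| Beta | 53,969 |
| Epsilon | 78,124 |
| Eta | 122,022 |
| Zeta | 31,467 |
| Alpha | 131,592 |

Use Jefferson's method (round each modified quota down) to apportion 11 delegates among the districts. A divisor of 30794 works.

Beta=1, Epsilon=2, Eta=3, Zeta=1, Alpha=4

With modified divisor 30794: modified quotas Beta 1.753, Epsilon 2.537, Eta 3.963, Zeta 1.022, Alpha 4.273.
Rounding down: Beta 1, Epsilon 2, Eta 3, Zeta 1, Alpha 4 (total 11).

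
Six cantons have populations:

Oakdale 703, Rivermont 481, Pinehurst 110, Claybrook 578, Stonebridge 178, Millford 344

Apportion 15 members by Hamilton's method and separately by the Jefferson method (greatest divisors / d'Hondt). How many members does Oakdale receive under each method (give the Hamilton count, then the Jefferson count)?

Hamilton: Oakdale 4, Rivermont 3, Pinehurst 1, Claybrook 4, Stonebridge 1, Millford 2.
Jefferson: Oakdale 5, Rivermont 3, Pinehurst 0, Claybrook 4, Stonebridge 1, Millford 2.
Oakdale gets 4 under Hamilton and 5 under Jefferson.

4 and 5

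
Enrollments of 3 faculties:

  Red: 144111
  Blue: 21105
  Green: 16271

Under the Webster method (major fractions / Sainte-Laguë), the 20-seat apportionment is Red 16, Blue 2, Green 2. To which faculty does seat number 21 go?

Red

Priority for the next seat is population ÷ (current seats + 0.5).
Priorities: Red 8734.000, Blue 8442.000, Green 6508.400.
Highest priority: Red.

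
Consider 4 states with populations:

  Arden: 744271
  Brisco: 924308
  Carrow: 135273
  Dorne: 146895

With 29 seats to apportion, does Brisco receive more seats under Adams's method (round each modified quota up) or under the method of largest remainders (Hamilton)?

Adams: Arden 11, Brisco 13, Carrow 2, Dorne 3.
Hamilton: Arden 11, Brisco 14, Carrow 2, Dorne 2.
Brisco gets 13 under Adams and 14 under Hamilton.

Hamilton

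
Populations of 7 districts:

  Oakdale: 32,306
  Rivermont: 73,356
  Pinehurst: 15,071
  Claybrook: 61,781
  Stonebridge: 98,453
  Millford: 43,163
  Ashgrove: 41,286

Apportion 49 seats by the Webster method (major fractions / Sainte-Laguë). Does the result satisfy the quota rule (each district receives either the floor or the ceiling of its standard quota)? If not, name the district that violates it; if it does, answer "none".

none

Standard quotas: Oakdale 4.332, Rivermont 9.837, Pinehurst 2.021, Claybrook 8.284, Stonebridge 13.202, Millford 5.788, Ashgrove 5.536.
Webster allocation: Oakdale 4, Rivermont 10, Pinehurst 2, Claybrook 8, Stonebridge 13, Millford 6, Ashgrove 6.
Every allocation lies between the lower and upper quota.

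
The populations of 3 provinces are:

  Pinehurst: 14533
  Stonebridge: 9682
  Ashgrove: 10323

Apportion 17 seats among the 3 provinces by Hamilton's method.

Total 34538; standard divisor 34538/17 ≈ 2031.647.
Standard quotas: Pinehurst 7.1533, Stonebridge 4.7656, Ashgrove 5.0811.
Lower quotas: Pinehurst 7, Stonebridge 4, Ashgrove 5 (sum 16, leaving 1 seat).
Remainders in descending order: Stonebridge 0.7656, Pinehurst 0.1533, Ashgrove 0.0811.
The surplus seat goes to Stonebridge.

Pinehurst 7; Stonebridge 5; Ashgrove 5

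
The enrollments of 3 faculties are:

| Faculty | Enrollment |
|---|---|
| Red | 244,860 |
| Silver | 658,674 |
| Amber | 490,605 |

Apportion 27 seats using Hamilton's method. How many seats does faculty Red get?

5

Total 1394139; standard divisor 1394139/27 ≈ 51634.778.
Standard quotas: Red 4.7422, Silver 12.7564, Amber 9.5014.
Lower quotas: Red 4, Silver 12, Amber 9 (sum 25, leaving 2 seats).
Remainders in descending order: Silver 0.7564, Red 0.7422, Amber 0.5014.
The surplus seats go to Silver, Red.
Red receives 5.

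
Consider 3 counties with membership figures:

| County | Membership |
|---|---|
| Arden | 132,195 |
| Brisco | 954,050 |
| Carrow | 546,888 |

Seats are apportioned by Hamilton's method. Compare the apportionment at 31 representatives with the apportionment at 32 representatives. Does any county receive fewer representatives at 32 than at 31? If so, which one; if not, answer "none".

At 31 seats: Arden 3, Brisco 18, Carrow 10.
At 32 seats: Arden 2, Brisco 19, Carrow 11.
Arden drops from 3 to 2.

Arden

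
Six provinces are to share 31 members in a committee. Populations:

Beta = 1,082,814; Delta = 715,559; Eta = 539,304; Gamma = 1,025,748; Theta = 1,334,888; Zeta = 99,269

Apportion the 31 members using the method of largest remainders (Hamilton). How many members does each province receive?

Total 4797582; standard divisor 4797582/31 ≈ 154760.71.
Standard quotas: Beta 6.9967, Delta 4.6236, Eta 3.4848, Gamma 6.6280, Theta 8.6255, Zeta 0.6414.
Lower quotas: Beta 6, Delta 4, Eta 3, Gamma 6, Theta 8, Zeta 0 (sum 27, leaving 4 seats).
Remainders in descending order: Beta 0.9967, Zeta 0.6414, Gamma 0.6280, Theta 0.6255, Delta 0.6236, Eta 0.4848.
Largest remainders: Beta, Zeta, Gamma, Theta receive the extra seats.

Beta 7; Delta 4; Eta 3; Gamma 7; Theta 9; Zeta 1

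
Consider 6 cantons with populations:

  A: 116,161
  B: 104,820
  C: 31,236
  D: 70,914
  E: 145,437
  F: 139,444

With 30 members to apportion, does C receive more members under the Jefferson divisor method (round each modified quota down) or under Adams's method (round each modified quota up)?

Adams

Jefferson: A 6, B 5, C 1, D 3, E 8, F 7.
Adams: A 5, B 5, C 2, D 4, E 7, F 7.
C gets 1 under Jefferson and 2 under Adams.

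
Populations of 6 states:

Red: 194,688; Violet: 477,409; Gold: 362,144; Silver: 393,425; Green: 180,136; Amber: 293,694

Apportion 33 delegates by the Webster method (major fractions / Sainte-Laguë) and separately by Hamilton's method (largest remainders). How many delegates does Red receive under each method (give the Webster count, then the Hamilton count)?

3 and 4

Webster: Red 3, Violet 9, Gold 6, Silver 7, Green 3, Amber 5.
Hamilton: Red 4, Violet 8, Gold 6, Silver 7, Green 3, Amber 5.
Red gets 3 under Webster and 4 under Hamilton.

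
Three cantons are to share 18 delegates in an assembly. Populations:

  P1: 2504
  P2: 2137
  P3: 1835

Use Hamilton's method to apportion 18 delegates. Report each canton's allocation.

P1 7, P2 6, P3 5

Standard divisor: 6476 ÷ 18 ≈ 359.778.
Standard quotas: P1 6.960, P2 5.940, P3 5.100.
Lower quotas: P1 6, P2 5, P3 5 (sum 16, leaving 2 seats).
Remainders in descending order: P1 0.960, P2 0.940, P3 0.100.
Largest remainders: P1, P2 receive the extra seats.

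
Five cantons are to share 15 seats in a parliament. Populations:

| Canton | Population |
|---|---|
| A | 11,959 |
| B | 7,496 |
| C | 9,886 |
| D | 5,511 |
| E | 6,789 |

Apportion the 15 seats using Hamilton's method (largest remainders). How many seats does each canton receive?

A 4; B 3; C 4; D 2; E 2

Standard divisor: 41641 ÷ 15 ≈ 2776.067.
Standard quotas: A 4.3079, B 2.7002, C 3.5612, D 1.9852, E 2.4455.
Lower quotas: A 4, B 2, C 3, D 1, E 2 (sum 12, leaving 3 seats).
Remainders in descending order: D 0.9852, B 0.7002, C 0.5612, E 0.4455, A 0.3079.
Largest remainders: D, B, C receive the extra seats.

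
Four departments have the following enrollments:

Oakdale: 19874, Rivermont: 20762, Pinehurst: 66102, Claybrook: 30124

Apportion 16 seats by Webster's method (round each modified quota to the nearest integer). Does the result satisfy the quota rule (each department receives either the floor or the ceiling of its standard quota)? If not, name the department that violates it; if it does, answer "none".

none

Standard quotas: Oakdale 2.323, Rivermont 2.427, Pinehurst 7.728, Claybrook 3.522.
Webster allocation: Oakdale 2, Rivermont 2, Pinehurst 8, Claybrook 4.
Every allocation lies between the lower and upper quota.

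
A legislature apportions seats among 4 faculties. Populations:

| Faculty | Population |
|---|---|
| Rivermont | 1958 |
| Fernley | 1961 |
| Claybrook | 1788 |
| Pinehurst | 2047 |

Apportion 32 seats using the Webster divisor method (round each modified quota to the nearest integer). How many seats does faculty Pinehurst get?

9

Standard divisor 7754/32 ≈ 242.312; standard quotas: Rivermont 8.080, Fernley 8.093, Claybrook 7.379, Pinehurst 8.448.
Rounding to the nearest integer gives 8, 8, 7, 8 = 31 seats, so the divisor must be adjusted.
With modified divisor 240: modified quotas Rivermont 8.158, Fernley 8.171, Claybrook 7.450, Pinehurst 8.529.
Rounding to the nearest integer: Rivermont 8, Fernley 8, Claybrook 7, Pinehurst 9 (total 32).
Pinehurst receives 9.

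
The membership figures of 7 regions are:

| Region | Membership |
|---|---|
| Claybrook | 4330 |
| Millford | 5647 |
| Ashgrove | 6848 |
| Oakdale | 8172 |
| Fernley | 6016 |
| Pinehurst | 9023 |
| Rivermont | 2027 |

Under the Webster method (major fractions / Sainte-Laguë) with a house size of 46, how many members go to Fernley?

Standard divisor 42063/46 ≈ 914.413; standard quotas: Claybrook 4.735, Millford 6.176, Ashgrove 7.489, Oakdale 8.937, Fernley 6.579, Pinehurst 9.868, Rivermont 2.217.
Rounding to the nearest integer gives Claybrook 5, Millford 6, Ashgrove 7, Oakdale 9, Fernley 7, Pinehurst 10, Rivermont 2 — total 46, matching the house size, so no adjustment is needed.
Fernley receives 7.

7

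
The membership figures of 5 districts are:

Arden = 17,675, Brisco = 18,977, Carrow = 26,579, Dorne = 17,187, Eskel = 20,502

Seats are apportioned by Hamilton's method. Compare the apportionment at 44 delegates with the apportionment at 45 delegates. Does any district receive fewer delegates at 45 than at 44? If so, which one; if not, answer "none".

none

At 44 seats: Arden 8, Brisco 8, Carrow 12, Dorne 7, Eskel 9.
At 45 seats: Arden 8, Brisco 8, Carrow 12, Dorne 8, Eskel 9.
No district's allocation decreased.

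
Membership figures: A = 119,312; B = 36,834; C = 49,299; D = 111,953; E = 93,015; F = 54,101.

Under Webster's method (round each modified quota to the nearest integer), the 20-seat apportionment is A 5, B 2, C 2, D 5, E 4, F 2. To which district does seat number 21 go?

Priority for the next seat is population ÷ (current seats + 0.5).
Priorities: A 21693.091, B 14733.600, C 19719.600, D 20355.091, E 20670.000, F 21640.400.
Highest priority: A.

A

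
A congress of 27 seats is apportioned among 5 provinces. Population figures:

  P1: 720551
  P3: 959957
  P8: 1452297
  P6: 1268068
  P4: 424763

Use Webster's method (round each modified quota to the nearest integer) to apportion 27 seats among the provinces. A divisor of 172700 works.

With modified divisor 172700: modified quotas P1 4.172, P3 5.559, P8 8.409, P6 7.343, P4 2.460.
Rounding to the nearest integer: P1 4, P3 6, P8 8, P6 7, P4 2 (total 27).

P1 4, P3 6, P8 8, P6 7, P4 2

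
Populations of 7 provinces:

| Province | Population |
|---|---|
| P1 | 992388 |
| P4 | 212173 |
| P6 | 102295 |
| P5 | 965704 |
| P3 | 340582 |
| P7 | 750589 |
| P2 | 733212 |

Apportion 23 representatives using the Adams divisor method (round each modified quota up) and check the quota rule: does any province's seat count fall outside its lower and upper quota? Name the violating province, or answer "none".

none

Standard quotas: P1 5.571, P4 1.191, P6 0.574, P5 5.421, P3 1.912, P7 4.214, P2 4.116.
Adams allocation: P1 5, P4 2, P6 1, P5 5, P3 2, P7 4, P2 4.
Every allocation lies between the lower and upper quota.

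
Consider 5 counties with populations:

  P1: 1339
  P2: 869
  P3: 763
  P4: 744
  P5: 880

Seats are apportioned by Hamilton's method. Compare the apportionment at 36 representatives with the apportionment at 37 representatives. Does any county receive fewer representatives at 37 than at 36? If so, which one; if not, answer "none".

none

At 36 seats: P1 10, P2 7, P3 6, P4 6, P5 7.
At 37 seats: P1 11, P2 7, P3 6, P4 6, P5 7.
No county's allocation decreased.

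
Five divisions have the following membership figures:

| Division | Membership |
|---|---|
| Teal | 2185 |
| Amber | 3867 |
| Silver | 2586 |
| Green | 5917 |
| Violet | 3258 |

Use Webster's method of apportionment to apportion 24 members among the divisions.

Teal 3, Amber 5, Silver 4, Green 8, Violet 4

Standard divisor 17813/24 ≈ 742.208; standard quotas: Teal 2.944, Amber 5.210, Silver 3.484, Green 7.972, Violet 4.390.
Rounding to the nearest integer gives 3, 5, 3, 8, 4 = 23 seats, so the divisor must be adjusted.
With modified divisor 730: modified quotas Teal 2.993, Amber 5.297, Silver 3.542, Green 8.105, Violet 4.463.
Rounding to the nearest integer: Teal 3, Amber 5, Silver 4, Green 8, Violet 4 (total 24).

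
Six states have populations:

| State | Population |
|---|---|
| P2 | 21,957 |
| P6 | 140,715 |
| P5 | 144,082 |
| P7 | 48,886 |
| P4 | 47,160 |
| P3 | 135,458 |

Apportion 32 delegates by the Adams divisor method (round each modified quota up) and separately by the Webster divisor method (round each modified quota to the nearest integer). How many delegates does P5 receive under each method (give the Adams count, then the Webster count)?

8 and 9

Adams: P2 2, P6 8, P5 8, P7 3, P4 3, P3 8.
Webster: P2 1, P6 8, P5 9, P7 3, P4 3, P3 8.
P5 gets 8 under Adams and 9 under Webster.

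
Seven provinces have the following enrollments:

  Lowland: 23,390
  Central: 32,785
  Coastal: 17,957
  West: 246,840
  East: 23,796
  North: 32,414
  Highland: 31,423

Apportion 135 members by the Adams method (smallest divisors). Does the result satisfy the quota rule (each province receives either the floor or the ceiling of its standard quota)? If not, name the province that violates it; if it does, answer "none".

West

Standard quotas: Lowland 7.728, Central 10.832, Coastal 5.933, West 81.554, East 7.862, North 10.709, Highland 10.382.
Adams allocation: Lowland 8, Central 11, Coastal 6, West 80, East 8, North 11, Highland 11.
West has quota 81.554 (lower 81, upper 82) but receives 80 — outside the quota interval.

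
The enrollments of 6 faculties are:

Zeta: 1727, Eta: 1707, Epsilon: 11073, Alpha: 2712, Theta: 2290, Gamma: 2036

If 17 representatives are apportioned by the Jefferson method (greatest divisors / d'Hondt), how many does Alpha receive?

2

Standard divisor 21545/17 ≈ 1267.353; standard quotas: Zeta 1.363, Eta 1.347, Epsilon 8.737, Alpha 2.140, Theta 1.807, Gamma 1.606.
Rounding down gives 1, 1, 8, 2, 1, 1 = 14 seats, so the divisor must be adjusted.
With modified divisor 1100: modified quotas Zeta 1.570, Eta 1.552, Epsilon 10.066, Alpha 2.465, Theta 2.082, Gamma 1.851.
Rounding down: Zeta 1, Eta 1, Epsilon 10, Alpha 2, Theta 2, Gamma 1 (total 17).
Alpha receives 2.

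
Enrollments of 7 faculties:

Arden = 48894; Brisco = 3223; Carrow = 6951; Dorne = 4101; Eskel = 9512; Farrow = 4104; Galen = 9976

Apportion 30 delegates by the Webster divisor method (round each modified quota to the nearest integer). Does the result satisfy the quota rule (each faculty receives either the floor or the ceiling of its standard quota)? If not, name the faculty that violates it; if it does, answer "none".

Arden

Standard quotas: Arden 16.906, Brisco 1.114, Carrow 2.403, Dorne 1.418, Eskel 3.289, Farrow 1.419, Galen 3.449.
Webster allocation: Arden 18, Brisco 1, Carrow 2, Dorne 1, Eskel 3, Farrow 1, Galen 4.
Arden has quota 16.906 (lower 16, upper 17) but receives 18 — outside the quota interval.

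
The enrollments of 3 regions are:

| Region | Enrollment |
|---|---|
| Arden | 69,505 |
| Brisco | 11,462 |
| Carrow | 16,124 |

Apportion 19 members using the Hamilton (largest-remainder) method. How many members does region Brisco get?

The standard divisor is 97091/19 ≈ 5110.053.
Standard quotas: Arden 13.6016, Brisco 2.2430, Carrow 3.1553.
Lower quotas: Arden 13, Brisco 2, Carrow 3 (sum 18, leaving 1 seat).
Remainders in descending order: Arden 0.6016, Brisco 0.2430, Carrow 0.1553.
Largest remainder: Arden receives the extra seat.
Brisco receives 2.

2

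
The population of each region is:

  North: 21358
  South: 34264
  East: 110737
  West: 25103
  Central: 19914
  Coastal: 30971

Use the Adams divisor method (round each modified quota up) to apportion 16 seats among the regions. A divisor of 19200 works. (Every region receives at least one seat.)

North 2, South 2, East 6, West 2, Central 2, Coastal 2

With modified divisor 19200: modified quotas North 1.112, South 1.785, East 5.768, West 1.307, Central 1.037, Coastal 1.613.
Rounding up: North 2, South 2, East 6, West 2, Central 2, Coastal 2 (total 16).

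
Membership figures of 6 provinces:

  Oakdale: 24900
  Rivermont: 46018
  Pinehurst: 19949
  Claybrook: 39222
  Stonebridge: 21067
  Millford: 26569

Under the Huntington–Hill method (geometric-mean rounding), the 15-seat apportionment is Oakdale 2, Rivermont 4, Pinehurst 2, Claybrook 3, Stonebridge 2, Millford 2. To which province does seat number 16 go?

Claybrook

Priority for the next seat is population ÷ (√(s·(s+1))).
Priorities: Oakdale 10165.382, Rivermont 10289.938, Pinehurst 8144.145, Claybrook 11322.416, Stonebridge 8600.567, Millford 10846.749.
Highest priority: Claybrook.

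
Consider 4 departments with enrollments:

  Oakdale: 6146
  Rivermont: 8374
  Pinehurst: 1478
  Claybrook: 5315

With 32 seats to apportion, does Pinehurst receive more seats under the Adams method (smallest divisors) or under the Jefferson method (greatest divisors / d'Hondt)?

Adams

Adams: Oakdale 9, Rivermont 12, Pinehurst 3, Claybrook 8.
Jefferson: Oakdale 9, Rivermont 13, Pinehurst 2, Claybrook 8.
Pinehurst gets 3 under Adams and 2 under Jefferson.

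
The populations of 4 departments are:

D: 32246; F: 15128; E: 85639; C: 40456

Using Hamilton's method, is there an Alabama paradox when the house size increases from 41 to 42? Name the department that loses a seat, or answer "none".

At 41 seats: D 8, F 4, E 20, C 9.
At 42 seats: D 8, F 3, E 21, C 10.
F drops from 4 to 3.

F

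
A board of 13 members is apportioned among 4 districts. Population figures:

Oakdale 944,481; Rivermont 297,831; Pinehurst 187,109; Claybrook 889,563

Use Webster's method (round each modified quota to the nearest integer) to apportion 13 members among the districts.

Standard divisor 2318984/13 ≈ 178383.385; standard quotas: Oakdale 5.295, Rivermont 1.670, Pinehurst 1.049, Claybrook 4.987.
Rounding to the nearest integer gives Oakdale 5, Rivermont 2, Pinehurst 1, Claybrook 5 — total 13, matching the house size, so no adjustment is needed.

Oakdale 5; Rivermont 2; Pinehurst 1; Claybrook 5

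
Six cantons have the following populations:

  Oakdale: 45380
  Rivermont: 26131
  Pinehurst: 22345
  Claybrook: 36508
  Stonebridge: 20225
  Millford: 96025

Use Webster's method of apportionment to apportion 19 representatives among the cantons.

Standard divisor 246614/19 ≈ 12979.684; standard quotas: Oakdale 3.496, Rivermont 2.013, Pinehurst 1.722, Claybrook 2.813, Stonebridge 1.558, Millford 7.398.
Rounding to the nearest integer gives Oakdale 3, Rivermont 2, Pinehurst 2, Claybrook 3, Stonebridge 2, Millford 7 — total 19, matching the house size, so no adjustment is needed.

Oakdale 3; Rivermont 2; Pinehurst 2; Claybrook 3; Stonebridge 2; Millford 7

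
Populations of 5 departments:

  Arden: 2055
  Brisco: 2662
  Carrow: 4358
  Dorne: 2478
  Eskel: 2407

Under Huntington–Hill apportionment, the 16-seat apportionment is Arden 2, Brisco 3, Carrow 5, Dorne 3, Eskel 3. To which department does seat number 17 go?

Arden

Priority for the next seat is population ÷ (√(s·(s+1))).
Priorities: Arden 838.950, Brisco 768.453, Carrow 795.658, Dorne 715.337, Eskel 694.841.
Highest priority: Arden.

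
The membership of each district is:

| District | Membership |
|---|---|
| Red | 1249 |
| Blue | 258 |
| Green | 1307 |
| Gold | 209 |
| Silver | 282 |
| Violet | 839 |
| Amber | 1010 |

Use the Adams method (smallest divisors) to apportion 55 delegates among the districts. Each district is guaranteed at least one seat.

Red 13, Blue 3, Green 13, Gold 3, Silver 3, Violet 9, Amber 11

Standard divisor 5154/55 ≈ 93.709; standard quotas: Red 13.328, Blue 2.753, Green 13.947, Gold 2.230, Silver 3.009, Violet 8.953, Amber 10.778.
Rounding up gives 14, 3, 14, 3, 4, 9, 11 = 58 seats, so the divisor must be adjusted.
With modified divisor 100.77: modified quotas Red 12.395, Blue 2.560, Green 12.970, Gold 2.074, Silver 2.798, Violet 8.326, Amber 10.023.
Rounding up: Red 13, Blue 3, Green 13, Gold 3, Silver 3, Violet 9, Amber 11 (total 55).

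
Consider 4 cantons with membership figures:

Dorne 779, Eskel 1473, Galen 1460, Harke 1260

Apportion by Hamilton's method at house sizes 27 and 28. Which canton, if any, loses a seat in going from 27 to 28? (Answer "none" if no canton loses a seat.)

At 27 seats: Dorne 4, Eskel 8, Galen 8, Harke 7.
At 28 seats: Dorne 5, Eskel 8, Galen 8, Harke 7.
No canton's allocation decreased.

none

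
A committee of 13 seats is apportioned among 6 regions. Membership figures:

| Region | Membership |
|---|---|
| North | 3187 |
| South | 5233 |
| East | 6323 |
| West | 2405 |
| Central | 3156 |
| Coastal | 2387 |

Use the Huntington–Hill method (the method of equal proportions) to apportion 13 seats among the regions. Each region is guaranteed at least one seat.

North 2; South 3; East 4; West 1; Central 2; Coastal 1

With divisor 1763: modified quotas North 1.808, South 2.968, East 3.587, West 1.364, Central 1.790, Coastal 1.354.
Geometric-mean thresholds: North √(1·2)=1.414, South √(2·3)=2.449, East √(3·4)=3.464, West √(1·2)=1.414, Central √(1·2)=1.414, Coastal √(1·2)=1.414.
Each quota rounded against its threshold gives North 2, South 3, East 4, West 1, Central 2, Coastal 1 (total 13).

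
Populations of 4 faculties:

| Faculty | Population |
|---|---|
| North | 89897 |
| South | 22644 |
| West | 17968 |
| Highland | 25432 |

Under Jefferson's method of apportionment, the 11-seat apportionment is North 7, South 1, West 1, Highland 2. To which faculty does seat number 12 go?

South

Priority for the next seat is population ÷ (current seats + 1).
Priorities: North 11237.125, South 11322.000, West 8984.000, Highland 8477.333.
Highest priority: South.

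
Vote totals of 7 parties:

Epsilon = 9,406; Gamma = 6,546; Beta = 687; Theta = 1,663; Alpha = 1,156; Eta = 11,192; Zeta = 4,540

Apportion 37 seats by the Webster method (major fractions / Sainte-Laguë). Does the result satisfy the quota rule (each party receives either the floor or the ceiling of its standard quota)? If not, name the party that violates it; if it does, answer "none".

Standard quotas: Epsilon 9.890, Gamma 6.883, Beta 0.722, Theta 1.749, Alpha 1.215, Eta 11.768, Zeta 4.774.
Webster allocation: Epsilon 10, Gamma 7, Beta 1, Theta 2, Alpha 1, Eta 11, Zeta 5.
Every allocation lies between the lower and upper quota.

none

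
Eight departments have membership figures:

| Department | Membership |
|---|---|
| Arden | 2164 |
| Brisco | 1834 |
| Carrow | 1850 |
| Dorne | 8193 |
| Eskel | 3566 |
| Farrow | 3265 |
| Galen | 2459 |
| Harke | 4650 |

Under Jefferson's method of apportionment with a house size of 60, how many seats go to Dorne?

18

Standard divisor 27981/60 ≈ 466.35; standard quotas: Arden 4.640, Brisco 3.933, Carrow 3.967, Dorne 17.568, Eskel 7.647, Farrow 7.001, Galen 5.273, Harke 9.971.
Rounding down gives 4, 3, 3, 17, 7, 7, 5, 9 = 55 seats, so the divisor must be adjusted.
With modified divisor 440: modified quotas Arden 4.918, Brisco 4.168, Carrow 4.205, Dorne 18.620, Eskel 8.105, Farrow 7.420, Galen 5.589, Harke 10.568.
Rounding down: Arden 4, Brisco 4, Carrow 4, Dorne 18, Eskel 8, Farrow 7, Galen 5, Harke 10 (total 60).
Dorne receives 18.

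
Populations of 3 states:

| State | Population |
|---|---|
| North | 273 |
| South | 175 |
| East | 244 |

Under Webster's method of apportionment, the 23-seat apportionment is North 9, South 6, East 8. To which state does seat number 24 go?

North

Priority for the next seat is population ÷ (current seats + 0.5).
Priorities: North 28.737, South 26.923, East 28.706.
Highest priority: North.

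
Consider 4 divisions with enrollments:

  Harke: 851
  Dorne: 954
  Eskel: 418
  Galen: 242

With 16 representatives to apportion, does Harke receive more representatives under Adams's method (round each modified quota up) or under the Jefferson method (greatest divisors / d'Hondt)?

Adams: Harke 5, Dorne 6, Eskel 3, Galen 2.
Jefferson: Harke 6, Dorne 6, Eskel 3, Galen 1.
Harke gets 5 under Adams and 6 under Jefferson.

Jefferson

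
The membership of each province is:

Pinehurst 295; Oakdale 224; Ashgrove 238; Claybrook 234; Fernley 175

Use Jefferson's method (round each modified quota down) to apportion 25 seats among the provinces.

Standard divisor 1166/25 ≈ 46.64; standard quotas: Pinehurst 6.325, Oakdale 4.803, Ashgrove 5.103, Claybrook 5.017, Fernley 3.752.
Rounding down gives 6, 4, 5, 5, 3 = 23 seats, so the divisor must be adjusted.
With modified divisor 43: modified quotas Pinehurst 6.860, Oakdale 5.209, Ashgrove 5.535, Claybrook 5.442, Fernley 4.070.
Rounding down: Pinehurst 6, Oakdale 5, Ashgrove 5, Claybrook 5, Fernley 4 (total 25).

Pinehurst 6, Oakdale 5, Ashgrove 5, Claybrook 5, Fernley 4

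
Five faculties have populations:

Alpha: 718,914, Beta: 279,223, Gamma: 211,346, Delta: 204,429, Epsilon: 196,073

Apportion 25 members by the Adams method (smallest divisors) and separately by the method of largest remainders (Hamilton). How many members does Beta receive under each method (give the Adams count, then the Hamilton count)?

Adams: Alpha 11, Beta 4, Gamma 4, Delta 3, Epsilon 3.
Hamilton: Alpha 11, Beta 5, Gamma 3, Delta 3, Epsilon 3.
Beta gets 4 under Adams and 5 under Hamilton.

4 and 5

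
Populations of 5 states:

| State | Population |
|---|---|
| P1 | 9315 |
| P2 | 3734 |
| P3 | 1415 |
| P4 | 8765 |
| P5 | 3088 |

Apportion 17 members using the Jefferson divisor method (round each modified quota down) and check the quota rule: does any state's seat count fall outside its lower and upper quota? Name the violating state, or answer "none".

none

Standard quotas: P1 6.017, P2 2.412, P3 0.914, P4 5.662, P5 1.995.
Jefferson allocation: P1 6, P2 2, P3 1, P4 6, P5 2.
Every allocation lies between the lower and upper quota.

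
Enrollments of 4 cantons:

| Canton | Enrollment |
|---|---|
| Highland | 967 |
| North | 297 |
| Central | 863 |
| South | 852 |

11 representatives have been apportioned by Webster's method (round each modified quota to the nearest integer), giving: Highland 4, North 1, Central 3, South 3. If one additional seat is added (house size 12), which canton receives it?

Priority for the next seat is population ÷ (current seats + 0.5).
Priorities: Highland 214.889, North 198.000, Central 246.571, South 243.429.
Highest priority: Central.

Central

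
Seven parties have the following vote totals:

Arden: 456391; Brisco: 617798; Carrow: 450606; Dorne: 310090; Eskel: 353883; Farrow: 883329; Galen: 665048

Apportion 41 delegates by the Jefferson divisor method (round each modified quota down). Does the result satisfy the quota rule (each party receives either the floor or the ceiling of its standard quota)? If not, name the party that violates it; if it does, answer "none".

none

Standard quotas: Arden 5.007, Brisco 6.778, Carrow 4.944, Dorne 3.402, Eskel 3.882, Farrow 9.691, Galen 7.296.
Jefferson allocation: Arden 5, Brisco 7, Carrow 5, Dorne 3, Eskel 4, Farrow 10, Galen 7.
Every allocation lies between the lower and upper quota.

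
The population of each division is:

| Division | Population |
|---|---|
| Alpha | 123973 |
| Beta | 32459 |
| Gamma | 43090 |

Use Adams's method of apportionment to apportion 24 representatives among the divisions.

Alpha: 15; Beta: 4; Gamma: 5

Standard divisor 199522/24 ≈ 8313.417; standard quotas: Alpha 14.912, Beta 3.904, Gamma 5.183.
Rounding up gives 15, 4, 6 = 25 seats, so the divisor must be adjusted.
With modified divisor 8700: modified quotas Alpha 14.250, Beta 3.731, Gamma 4.953.
Rounding up: Alpha 15, Beta 4, Gamma 5 (total 24).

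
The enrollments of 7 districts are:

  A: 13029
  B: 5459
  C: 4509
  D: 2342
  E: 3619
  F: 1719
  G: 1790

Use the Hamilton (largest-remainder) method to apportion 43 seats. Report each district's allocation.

Standard divisor: 32467 ÷ 43 ≈ 755.047.
Standard quotas: A 17.2559, B 7.2300, C 5.9718, D 3.1018, E 4.7931, F 2.2767, G 2.3707.
Lower quotas: A 17, B 7, C 5, D 3, E 4, F 2, G 2 (sum 40, leaving 3 seats).
Remainders in descending order: C 0.9718, E 0.7931, G 0.3707, F 0.2767, A 0.2559, B 0.2300, D 0.1018.
The surplus seats go to C, E, G.

A: 17, B: 7, C: 6, D: 3, E: 5, F: 2, G: 3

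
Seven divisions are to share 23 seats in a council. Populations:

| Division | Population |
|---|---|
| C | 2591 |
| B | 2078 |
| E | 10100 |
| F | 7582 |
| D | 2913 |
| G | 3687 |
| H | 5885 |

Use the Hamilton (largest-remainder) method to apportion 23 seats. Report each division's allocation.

C: 2; B: 1; E: 7; F: 5; D: 2; G: 2; H: 4

Standard divisor: 34836 ÷ 23 ≈ 1514.609.
Standard quotas: C 1.7107, B 1.3720, E 6.6684, F 5.0059, D 1.9233, G 2.4343, H 3.8855.
Lower quotas: C 1, B 1, E 6, F 5, D 1, G 2, H 3 (sum 19, leaving 4 seats).
Remainders in descending order: D 0.9233, H 0.8855, C 0.7107, E 0.6684, G 0.4343, B 0.3720, F 0.0059.
The surplus seats go to D, H, C, E.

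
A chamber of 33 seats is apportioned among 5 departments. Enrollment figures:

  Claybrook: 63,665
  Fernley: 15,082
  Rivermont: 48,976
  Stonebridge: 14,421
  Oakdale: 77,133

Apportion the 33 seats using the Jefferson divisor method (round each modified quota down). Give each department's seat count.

Standard divisor 219277/33 ≈ 6644.758; standard quotas: Claybrook 9.581, Fernley 2.270, Rivermont 7.371, Stonebridge 2.170, Oakdale 11.608.
Rounding down gives 9, 2, 7, 2, 11 = 31 seats, so the divisor must be adjusted.
With modified divisor 6200: modified quotas Claybrook 10.269, Fernley 2.433, Rivermont 7.899, Stonebridge 2.326, Oakdale 12.441.
Rounding down: Claybrook 10, Fernley 2, Rivermont 7, Stonebridge 2, Oakdale 12 (total 33).

Claybrook 10, Fernley 2, Rivermont 7, Stonebridge 2, Oakdale 12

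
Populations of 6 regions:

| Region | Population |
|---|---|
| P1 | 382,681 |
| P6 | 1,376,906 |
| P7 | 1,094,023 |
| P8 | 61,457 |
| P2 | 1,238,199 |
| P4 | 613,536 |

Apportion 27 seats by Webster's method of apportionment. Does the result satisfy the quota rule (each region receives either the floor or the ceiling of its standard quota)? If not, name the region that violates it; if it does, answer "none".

Standard quotas: P1 2.168, P6 7.799, P7 6.197, P8 0.348, P2 7.013, P4 3.475.
Webster allocation: P1 2, P6 8, P7 6, P8 0, P2 7, P4 4.
Every allocation lies between the lower and upper quota.

none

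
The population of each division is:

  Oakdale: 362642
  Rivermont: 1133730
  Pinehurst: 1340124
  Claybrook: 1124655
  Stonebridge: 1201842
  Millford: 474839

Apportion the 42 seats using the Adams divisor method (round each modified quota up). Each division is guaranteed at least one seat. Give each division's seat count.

Standard divisor 5637832/42 ≈ 134234.095; standard quotas: Oakdale 2.702, Rivermont 8.446, Pinehurst 9.983, Claybrook 8.378, Stonebridge 8.953, Millford 3.537.
Rounding up gives 3, 9, 10, 9, 9, 4 = 44 seats, so the divisor must be adjusted.
With modified divisor 145300: modified quotas Oakdale 2.496, Rivermont 7.803, Pinehurst 9.223, Claybrook 7.740, Stonebridge 8.271, Millford 3.268.
Rounding up: Oakdale 3, Rivermont 8, Pinehurst 10, Claybrook 8, Stonebridge 9, Millford 4 (total 42).

Oakdale=3, Rivermont=8, Pinehurst=10, Claybrook=8, Stonebridge=9, Millford=4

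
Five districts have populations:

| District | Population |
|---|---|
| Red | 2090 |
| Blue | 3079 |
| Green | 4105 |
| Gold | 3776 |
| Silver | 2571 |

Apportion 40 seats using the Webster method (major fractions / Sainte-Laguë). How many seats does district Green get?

Standard divisor 15621/40 ≈ 390.525; standard quotas: Red 5.352, Blue 7.884, Green 10.511, Gold 9.669, Silver 6.583.
Rounding to the nearest integer gives 5, 8, 11, 10, 7 = 41 seats, so the divisor must be adjusted.
With modified divisor 393: modified quotas Red 5.318, Blue 7.835, Green 10.445, Gold 9.608, Silver 6.542.
Rounding to the nearest integer: Red 5, Blue 8, Green 10, Gold 10, Silver 7 (total 40).
Green receives 10.

10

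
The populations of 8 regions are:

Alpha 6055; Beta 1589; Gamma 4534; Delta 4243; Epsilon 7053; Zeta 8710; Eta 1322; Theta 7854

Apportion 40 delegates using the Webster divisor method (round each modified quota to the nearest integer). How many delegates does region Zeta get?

Standard divisor 41360/40 ≈ 1034; standard quotas: Alpha 5.856, Beta 1.537, Gamma 4.385, Delta 4.103, Epsilon 6.821, Zeta 8.424, Eta 1.279, Theta 7.596.
Rounding to the nearest integer gives Alpha 6, Beta 2, Gamma 4, Delta 4, Epsilon 7, Zeta 8, Eta 1, Theta 8 — total 40, matching the house size, so no adjustment is needed.
Zeta receives 8.

8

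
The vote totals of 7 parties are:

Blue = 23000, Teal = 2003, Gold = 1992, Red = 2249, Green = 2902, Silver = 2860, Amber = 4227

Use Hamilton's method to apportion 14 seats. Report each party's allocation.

Total 39233; standard divisor 39233/14 ≈ 2802.357.
Standard quotas: Blue 8.2074, Teal 0.7148, Gold 0.7108, Red 0.8025, Green 1.0356, Silver 1.0206, Amber 1.5084.
Lower quotas: Blue 8, Teal 0, Gold 0, Red 0, Green 1, Silver 1, Amber 1 (sum 11, leaving 3 seats).
Remainders in descending order: Red 0.8025, Teal 0.7148, Gold 0.7108, Amber 0.5084, Blue 0.2074, Green 0.0356, Silver 0.0206.
Largest remainders: Red, Teal, Gold receive the extra seats.

Blue 8; Teal 1; Gold 1; Red 1; Green 1; Silver 1; Amber 1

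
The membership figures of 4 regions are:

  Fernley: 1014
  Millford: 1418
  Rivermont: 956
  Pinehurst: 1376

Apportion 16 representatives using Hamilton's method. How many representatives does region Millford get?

5

Standard divisor: 4764 ÷ 16 ≈ 297.75.
Standard quotas: Fernley 3.406, Millford 4.762, Rivermont 3.211, Pinehurst 4.621.
Lower quotas: Fernley 3, Millford 4, Rivermont 3, Pinehurst 4 (sum 14, leaving 2 seats).
Remainders in descending order: Millford 0.762, Pinehurst 0.621, Fernley 0.406, Rivermont 0.211.
The surplus seats go to Millford, Pinehurst.
Millford receives 5.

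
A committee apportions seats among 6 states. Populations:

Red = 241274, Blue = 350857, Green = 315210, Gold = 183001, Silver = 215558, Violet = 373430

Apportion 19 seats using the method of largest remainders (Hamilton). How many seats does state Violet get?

Total 1679330; standard divisor 1679330/19 ≈ 88385.789.
Standard quotas: Red 2.7298, Blue 3.9696, Green 3.5663, Gold 2.0705, Silver 2.4388, Violet 4.2250.
Lower quotas: Red 2, Blue 3, Green 3, Gold 2, Silver 2, Violet 4 (sum 16, leaving 3 seats).
Remainders in descending order: Blue 0.9696, Red 0.7298, Green 0.5663, Silver 0.4388, Violet 0.2250, Gold 0.0705.
Largest remainders: Blue, Red, Green receive the extra seats.
Violet receives 4.

4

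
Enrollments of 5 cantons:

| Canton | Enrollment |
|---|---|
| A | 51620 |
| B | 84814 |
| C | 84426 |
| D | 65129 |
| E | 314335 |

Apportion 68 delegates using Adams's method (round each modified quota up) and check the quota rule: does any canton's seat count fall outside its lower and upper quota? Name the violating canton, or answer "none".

Standard quotas: A 5.847, B 9.607, C 9.563, D 7.377, E 35.605.
Adams allocation: A 6, B 10, C 10, D 8, E 34.
E has quota 35.605 (lower 35, upper 36) but receives 34 — outside the quota interval.

E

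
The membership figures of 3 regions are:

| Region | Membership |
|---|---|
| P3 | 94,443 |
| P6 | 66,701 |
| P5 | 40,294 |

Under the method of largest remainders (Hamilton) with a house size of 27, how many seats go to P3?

13

Standard divisor: 201438 ÷ 27 ≈ 7460.667.
Standard quotas: P3 12.6588, P6 8.9404, P5 5.4009.
Lower quotas: P3 12, P6 8, P5 5 (sum 25, leaving 2 seats).
Remainders in descending order: P6 0.9404, P3 0.6588, P5 0.4009.
The surplus seats go to P6, P3.
P3 receives 13.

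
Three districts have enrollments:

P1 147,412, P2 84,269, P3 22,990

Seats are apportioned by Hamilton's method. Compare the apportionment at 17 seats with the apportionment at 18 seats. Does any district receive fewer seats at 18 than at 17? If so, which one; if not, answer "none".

none

At 17 seats: P1 10, P2 6, P3 1.
At 18 seats: P1 10, P2 6, P3 2.
No district's allocation decreased.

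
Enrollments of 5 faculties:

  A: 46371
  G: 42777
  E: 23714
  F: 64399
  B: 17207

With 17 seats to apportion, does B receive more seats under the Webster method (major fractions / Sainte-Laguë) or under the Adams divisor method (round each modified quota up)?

Webster: A 4, G 4, E 2, F 6, B 1.
Adams: A 4, G 4, E 2, F 5, B 2.
B gets 1 under Webster and 2 under Adams.

Adams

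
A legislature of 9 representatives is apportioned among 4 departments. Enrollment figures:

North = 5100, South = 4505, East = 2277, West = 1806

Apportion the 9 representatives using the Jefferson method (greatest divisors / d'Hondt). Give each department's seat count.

Standard divisor 13688/9 ≈ 1520.889; standard quotas: North 3.353, South 2.962, East 1.497, West 1.187.
Rounding down gives 3, 2, 1, 1 = 7 seats, so the divisor must be adjusted.
With modified divisor 1200: modified quotas North 4.250, South 3.754, East 1.897, West 1.505.
Rounding down: North 4, South 3, East 1, West 1 (total 9).

North 4; South 3; East 1; West 1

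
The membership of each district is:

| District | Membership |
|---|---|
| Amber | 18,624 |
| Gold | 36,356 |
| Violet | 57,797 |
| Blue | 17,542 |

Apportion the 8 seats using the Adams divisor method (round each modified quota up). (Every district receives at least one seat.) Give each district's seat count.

Amber 1; Gold 2; Violet 4; Blue 1

Standard divisor 130319/8 ≈ 16289.875; standard quotas: Amber 1.143, Gold 2.232, Violet 3.548, Blue 1.077.
Rounding up gives 2, 3, 4, 2 = 11 seats, so the divisor must be adjusted.
With modified divisor 19073.2: modified quotas Amber 0.976, Gold 1.906, Violet 3.030, Blue 0.920.
Rounding up: Amber 1, Gold 2, Violet 4, Blue 1 (total 8).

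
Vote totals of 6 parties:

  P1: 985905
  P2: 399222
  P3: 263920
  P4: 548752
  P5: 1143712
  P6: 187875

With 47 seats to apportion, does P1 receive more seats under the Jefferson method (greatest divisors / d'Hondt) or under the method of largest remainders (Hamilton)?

Jefferson: P1 14, P2 5, P3 3, P4 7, P5 16, P6 2.
Hamilton: P1 13, P2 5, P3 4, P4 7, P5 15, P6 3.
P1 gets 14 under Jefferson and 13 under Hamilton.

Jefferson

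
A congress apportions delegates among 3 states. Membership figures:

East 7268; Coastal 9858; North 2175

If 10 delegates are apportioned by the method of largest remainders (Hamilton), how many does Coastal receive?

5

Standard divisor: 19301 ÷ 10 ≈ 1930.1.
Standard quotas: East 3.7656, Coastal 5.1075, North 1.1269.
Lower quotas: East 3, Coastal 5, North 1 (sum 9, leaving 1 seat).
Remainders in descending order: East 0.7656, North 0.1269, Coastal 0.1075.
Largest remainder: East receives the extra seat.
Coastal receives 5.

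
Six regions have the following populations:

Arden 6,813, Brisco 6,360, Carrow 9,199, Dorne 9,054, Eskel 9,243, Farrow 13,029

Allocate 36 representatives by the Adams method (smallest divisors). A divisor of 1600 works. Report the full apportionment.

With modified divisor 1600: modified quotas Arden 4.258, Brisco 3.975, Carrow 5.749, Dorne 5.659, Eskel 5.777, Farrow 8.143.
Rounding up: Arden 5, Brisco 4, Carrow 6, Dorne 6, Eskel 6, Farrow 9 (total 36).

Arden 5, Brisco 4, Carrow 6, Dorne 6, Eskel 6, Farrow 9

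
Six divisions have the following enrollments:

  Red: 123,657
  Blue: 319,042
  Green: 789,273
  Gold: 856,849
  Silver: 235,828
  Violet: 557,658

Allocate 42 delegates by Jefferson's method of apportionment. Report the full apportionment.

Red 1, Blue 5, Green 12, Gold 13, Silver 3, Violet 8

Standard divisor 2882307/42 ≈ 68626.357; standard quotas: Red 1.802, Blue 4.649, Green 11.501, Gold 12.486, Silver 3.436, Violet 8.126.
Rounding down gives 1, 4, 11, 12, 3, 8 = 39 seats, so the divisor must be adjusted.
With modified divisor 62900: modified quotas Red 1.966, Blue 5.072, Green 12.548, Gold 13.622, Silver 3.749, Violet 8.866.
Rounding down: Red 1, Blue 5, Green 12, Gold 13, Silver 3, Violet 8 (total 42).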